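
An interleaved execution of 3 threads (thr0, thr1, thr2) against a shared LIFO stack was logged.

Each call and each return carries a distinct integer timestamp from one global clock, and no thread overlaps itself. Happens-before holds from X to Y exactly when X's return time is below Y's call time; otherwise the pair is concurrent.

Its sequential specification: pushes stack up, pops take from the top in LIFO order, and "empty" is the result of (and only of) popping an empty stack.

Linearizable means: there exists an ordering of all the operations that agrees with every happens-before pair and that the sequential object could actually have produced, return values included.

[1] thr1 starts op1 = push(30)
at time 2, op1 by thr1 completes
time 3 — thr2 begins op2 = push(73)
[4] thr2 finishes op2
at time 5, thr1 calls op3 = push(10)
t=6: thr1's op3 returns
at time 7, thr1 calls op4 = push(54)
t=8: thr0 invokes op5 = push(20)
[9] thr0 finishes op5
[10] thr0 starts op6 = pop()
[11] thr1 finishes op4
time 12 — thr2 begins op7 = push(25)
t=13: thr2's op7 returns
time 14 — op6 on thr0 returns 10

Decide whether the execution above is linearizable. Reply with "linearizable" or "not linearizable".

through event 13 a valid linearization exists; event 14 (op6 responding at time 14) ends that
7 completed operations, 5 real-time-consistent orders — every LIFO stack replay fails
one such order, op1, op2, op3, op4, op5, op6, op7, breaks at step 6 where op6 pop() → 10 is illegal
one such order, op1, op2, op3, op4, op5, op7, op6, breaks at step 7 where op6 pop() → 10 is illegal

not linearizable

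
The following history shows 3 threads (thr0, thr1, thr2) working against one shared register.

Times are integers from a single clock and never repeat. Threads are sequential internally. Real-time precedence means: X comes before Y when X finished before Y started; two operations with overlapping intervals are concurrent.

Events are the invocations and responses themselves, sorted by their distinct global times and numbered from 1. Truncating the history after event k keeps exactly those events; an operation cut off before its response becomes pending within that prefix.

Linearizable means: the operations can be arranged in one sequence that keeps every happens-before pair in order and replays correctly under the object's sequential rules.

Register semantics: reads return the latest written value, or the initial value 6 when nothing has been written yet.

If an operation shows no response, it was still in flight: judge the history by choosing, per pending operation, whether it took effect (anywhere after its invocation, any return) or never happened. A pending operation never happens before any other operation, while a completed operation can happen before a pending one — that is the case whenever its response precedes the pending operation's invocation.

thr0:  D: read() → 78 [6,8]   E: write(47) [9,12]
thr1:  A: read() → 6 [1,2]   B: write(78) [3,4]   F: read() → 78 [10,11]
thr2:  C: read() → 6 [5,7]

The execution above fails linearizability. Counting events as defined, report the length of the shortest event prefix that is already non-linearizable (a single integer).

one valid order for events 1..6 is A, B:
after step 1 (A read() → 6): value 6
after step 2 (B write(78)): value 78
adding event 7 (C responds at 7) leaves no legal real-time order
every completion of the 1 pending operation (D) was checked; none linearizes
take A, B, C (pending dropped): step 3 already fails, because C read() → 6 cannot occur there

7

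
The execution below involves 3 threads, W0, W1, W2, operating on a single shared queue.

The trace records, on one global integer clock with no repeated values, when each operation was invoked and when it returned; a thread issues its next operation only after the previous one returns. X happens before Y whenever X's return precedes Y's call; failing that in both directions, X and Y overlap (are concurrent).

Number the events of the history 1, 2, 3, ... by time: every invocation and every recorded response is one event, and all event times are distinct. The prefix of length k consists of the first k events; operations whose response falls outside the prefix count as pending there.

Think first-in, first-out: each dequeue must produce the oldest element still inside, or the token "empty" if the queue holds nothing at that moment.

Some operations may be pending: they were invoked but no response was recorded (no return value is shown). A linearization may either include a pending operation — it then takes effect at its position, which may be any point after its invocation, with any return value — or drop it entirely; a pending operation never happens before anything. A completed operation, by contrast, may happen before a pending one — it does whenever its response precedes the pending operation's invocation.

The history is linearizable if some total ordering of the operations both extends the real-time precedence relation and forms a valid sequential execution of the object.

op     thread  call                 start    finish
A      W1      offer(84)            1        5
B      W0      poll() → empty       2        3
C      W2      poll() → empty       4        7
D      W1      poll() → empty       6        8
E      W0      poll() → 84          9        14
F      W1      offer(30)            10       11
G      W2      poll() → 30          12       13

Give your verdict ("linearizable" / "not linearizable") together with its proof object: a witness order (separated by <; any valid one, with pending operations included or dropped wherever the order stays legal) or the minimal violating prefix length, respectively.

not linearizable — minimal violating prefix: 8 events

events 1..7 are fine; event 8 — the response of D at time 8 — makes the prefix non-linearizable
real-time-consistent orders of the 4 completed operations: 5 — all fail the queue replay
take A, B, C, D: step 2 already fails, because B poll() → empty cannot occur there
take A, B, D, C: step 2 already fails, because B poll() → empty cannot occur there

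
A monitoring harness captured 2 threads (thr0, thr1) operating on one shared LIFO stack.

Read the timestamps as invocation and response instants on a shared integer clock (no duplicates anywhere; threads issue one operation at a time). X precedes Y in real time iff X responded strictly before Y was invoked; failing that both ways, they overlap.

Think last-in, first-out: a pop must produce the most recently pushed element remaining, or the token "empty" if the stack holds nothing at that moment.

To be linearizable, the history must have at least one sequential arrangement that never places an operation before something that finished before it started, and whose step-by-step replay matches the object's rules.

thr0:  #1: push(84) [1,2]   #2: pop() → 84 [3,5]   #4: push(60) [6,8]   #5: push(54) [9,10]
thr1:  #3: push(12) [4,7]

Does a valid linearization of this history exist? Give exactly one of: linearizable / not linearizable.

linearizable

witness order: #1, #2, #3, #4, #5
step 1: #1 push(84) — stack <84>
step 2: #2 pop() → 84 — stack <>
step 3: #3 push(12) — stack <12>
step 4: #4 push(60) — stack <12,60>
step 5: #5 push(54) — stack <12,60,54>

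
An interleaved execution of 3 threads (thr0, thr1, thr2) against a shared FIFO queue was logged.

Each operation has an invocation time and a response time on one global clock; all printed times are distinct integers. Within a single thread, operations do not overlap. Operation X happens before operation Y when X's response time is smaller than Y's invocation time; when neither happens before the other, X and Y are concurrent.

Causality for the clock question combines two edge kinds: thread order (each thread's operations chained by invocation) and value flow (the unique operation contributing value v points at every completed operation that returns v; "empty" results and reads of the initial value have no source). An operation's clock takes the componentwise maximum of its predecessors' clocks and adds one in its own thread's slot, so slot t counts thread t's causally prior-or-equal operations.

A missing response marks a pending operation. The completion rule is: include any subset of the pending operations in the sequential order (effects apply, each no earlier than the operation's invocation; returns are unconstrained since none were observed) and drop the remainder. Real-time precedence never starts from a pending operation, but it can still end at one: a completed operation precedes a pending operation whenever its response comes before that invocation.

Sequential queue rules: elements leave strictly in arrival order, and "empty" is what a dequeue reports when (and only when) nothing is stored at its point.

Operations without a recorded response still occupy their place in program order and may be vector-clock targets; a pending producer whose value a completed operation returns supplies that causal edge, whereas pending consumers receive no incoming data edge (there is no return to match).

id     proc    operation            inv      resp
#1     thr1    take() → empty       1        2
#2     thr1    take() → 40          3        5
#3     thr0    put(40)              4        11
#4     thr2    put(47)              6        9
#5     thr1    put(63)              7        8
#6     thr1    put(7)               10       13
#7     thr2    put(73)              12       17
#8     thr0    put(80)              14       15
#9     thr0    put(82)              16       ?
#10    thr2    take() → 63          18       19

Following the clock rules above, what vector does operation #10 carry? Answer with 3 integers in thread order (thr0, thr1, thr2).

(1, 3, 3)

#4 (invocation 6): nothing precedes it; thr2's component alone gives (0, 0, 1)
#1 (invocation 1): nothing precedes it; thr1's component alone gives (0, 1, 0)
#3 (invocation 4): nothing precedes it; thr0's component alone gives (1, 0, 0)
#7 (invocation 12): componentwise max over VC(#4)=(0, 0, 1), +1 at thr2, giving (0, 0, 2)
#8 (invocation 14): componentwise max over VC(#3)=(1, 0, 0), +1 at thr0, giving (2, 0, 0)
#2 (invocation 3): componentwise max over VC(#1)=(0, 1, 0), VC(#3)=(1, 0, 0), +1 at thr1, giving (1, 2, 0)
#9 (invocation 16): componentwise max over VC(#8)=(2, 0, 0), +1 at thr0, giving (3, 0, 0)
#5 (invocation 7): componentwise max over VC(#2)=(1, 2, 0), +1 at thr1, giving (1, 3, 0)
#6 (invocation 10): componentwise max over VC(#5)=(1, 3, 0), +1 at thr1, giving (1, 4, 0)
#10 (invocation 18): componentwise max over VC(#5)=(1, 3, 0), VC(#7)=(0, 0, 2), +1 at thr2, giving (1, 3, 3)
target: VC(#10) = (1, 3, 3)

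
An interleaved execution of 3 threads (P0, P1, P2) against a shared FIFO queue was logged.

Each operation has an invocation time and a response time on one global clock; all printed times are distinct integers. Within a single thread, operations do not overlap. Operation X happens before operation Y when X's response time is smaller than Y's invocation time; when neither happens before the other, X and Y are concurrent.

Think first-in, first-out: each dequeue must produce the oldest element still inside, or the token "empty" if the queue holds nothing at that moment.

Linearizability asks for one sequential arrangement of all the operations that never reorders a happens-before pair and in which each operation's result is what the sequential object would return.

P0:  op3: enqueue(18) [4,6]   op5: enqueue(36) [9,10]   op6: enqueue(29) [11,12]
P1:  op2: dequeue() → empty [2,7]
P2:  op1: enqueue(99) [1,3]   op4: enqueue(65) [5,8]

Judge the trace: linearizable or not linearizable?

a witness: op2, op1, op3, op4, op5, op6
after step 1 (op2 dequeue() → empty): queue <>
after step 2 (op1 enqueue(99)): queue <99>
after step 3 (op3 enqueue(18)): queue <99,18>
after step 4 (op4 enqueue(65)): queue <99,18,65>
after step 5 (op5 enqueue(36)): queue <99,18,65,36>
after step 6 (op6 enqueue(29)): queue <99,18,65,36,29>

linearizable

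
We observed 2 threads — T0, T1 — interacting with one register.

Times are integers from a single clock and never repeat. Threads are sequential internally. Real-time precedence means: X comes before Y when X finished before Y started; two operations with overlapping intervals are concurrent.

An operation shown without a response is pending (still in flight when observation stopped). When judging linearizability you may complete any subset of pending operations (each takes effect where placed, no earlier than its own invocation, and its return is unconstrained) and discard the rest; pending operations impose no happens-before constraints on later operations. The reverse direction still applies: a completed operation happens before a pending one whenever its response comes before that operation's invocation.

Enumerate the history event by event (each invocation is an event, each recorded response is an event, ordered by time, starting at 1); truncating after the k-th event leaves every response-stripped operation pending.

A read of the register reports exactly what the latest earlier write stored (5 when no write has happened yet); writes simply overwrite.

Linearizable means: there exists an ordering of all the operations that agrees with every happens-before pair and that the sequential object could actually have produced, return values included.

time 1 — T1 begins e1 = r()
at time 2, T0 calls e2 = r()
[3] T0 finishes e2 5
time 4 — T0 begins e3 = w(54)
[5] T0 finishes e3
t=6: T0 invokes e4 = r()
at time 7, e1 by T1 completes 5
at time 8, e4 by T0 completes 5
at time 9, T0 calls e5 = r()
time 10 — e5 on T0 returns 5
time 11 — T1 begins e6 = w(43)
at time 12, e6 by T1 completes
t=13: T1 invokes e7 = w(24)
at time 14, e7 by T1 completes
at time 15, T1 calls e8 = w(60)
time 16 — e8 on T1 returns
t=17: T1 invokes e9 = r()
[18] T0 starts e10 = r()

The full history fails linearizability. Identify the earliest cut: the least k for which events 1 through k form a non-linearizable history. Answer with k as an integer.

one valid order for events 1..7 is e1, e2, e3:
step 1: e1 r() → 5 — value 5
step 2: e2 r() → 5 — value 5
step 3: e3 w(54) — value 54
adding event 8 (e4 responds at 8) leaves no legal real-time order
e.g. e1, e2, e3, e4: illegal at step 4, since e4 r() → 5 cannot apply there
e.g. e2, e1, e3, e4: illegal at step 4, since e4 r() → 5 cannot apply there

8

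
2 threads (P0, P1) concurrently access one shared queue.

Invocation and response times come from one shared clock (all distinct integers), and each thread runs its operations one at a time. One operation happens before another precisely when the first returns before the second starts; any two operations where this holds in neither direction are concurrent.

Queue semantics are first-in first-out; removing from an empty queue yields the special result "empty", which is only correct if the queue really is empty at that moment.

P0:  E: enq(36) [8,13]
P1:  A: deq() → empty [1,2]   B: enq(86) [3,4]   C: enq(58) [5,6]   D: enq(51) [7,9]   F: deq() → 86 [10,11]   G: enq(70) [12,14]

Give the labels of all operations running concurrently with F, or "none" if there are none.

F spans [10,11]: anything still running between times 10 and 11 counts as concurrent
A [1,2]: before
B [3,4]: before
C [5,6]: before
D [7,9]: before
E [8,13]: concurrent
G [12,14]: after

E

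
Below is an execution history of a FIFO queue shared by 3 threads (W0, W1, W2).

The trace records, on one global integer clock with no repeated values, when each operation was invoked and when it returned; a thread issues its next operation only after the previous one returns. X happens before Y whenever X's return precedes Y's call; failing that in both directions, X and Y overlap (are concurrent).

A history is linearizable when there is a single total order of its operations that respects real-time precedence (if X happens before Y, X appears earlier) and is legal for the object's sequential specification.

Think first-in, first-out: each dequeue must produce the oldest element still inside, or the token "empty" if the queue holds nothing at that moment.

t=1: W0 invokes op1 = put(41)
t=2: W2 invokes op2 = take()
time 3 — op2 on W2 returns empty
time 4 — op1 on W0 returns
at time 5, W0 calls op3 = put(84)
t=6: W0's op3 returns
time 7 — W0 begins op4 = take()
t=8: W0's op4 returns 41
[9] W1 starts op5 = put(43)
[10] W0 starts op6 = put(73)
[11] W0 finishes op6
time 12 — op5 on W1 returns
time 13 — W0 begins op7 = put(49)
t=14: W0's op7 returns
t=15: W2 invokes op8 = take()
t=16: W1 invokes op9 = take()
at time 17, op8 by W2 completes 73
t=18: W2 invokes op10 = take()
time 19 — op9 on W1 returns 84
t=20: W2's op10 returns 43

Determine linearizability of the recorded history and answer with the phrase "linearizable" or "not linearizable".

linearizable

a witness: op2, op1, op3, op4, op6, op5, op7, op9, op8, op10
1. op2 take() → empty, leaving queue <>
2. op1 put(41), leaving queue <41>
3. op3 put(84), leaving queue <41,84>
4. op4 take() → 41, leaving queue <84>
5. op6 put(73), leaving queue <84,73>
6. op5 put(43), leaving queue <84,73,43>
7. op7 put(49), leaving queue <84,73,43,49>
8. op9 take() → 84, leaving queue <73,43,49>
9. op8 take() → 73, leaving queue <43,49>
10. op10 take() → 43, leaving queue <49>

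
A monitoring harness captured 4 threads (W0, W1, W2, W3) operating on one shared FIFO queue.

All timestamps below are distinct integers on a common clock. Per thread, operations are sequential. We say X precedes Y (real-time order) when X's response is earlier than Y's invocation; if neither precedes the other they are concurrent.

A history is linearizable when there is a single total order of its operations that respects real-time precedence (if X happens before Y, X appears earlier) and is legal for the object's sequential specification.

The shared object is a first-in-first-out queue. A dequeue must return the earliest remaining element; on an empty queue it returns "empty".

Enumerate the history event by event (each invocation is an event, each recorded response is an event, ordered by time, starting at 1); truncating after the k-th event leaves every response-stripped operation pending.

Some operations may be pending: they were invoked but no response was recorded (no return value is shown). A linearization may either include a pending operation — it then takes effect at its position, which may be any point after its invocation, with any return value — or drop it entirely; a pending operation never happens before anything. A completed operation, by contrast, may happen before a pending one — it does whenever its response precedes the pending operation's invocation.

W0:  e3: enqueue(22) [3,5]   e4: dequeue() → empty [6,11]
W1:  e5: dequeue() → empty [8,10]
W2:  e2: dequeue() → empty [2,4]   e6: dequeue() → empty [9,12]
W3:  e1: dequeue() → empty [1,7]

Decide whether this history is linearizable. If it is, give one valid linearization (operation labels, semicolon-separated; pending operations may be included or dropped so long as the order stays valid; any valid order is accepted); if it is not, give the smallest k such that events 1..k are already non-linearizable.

the violation lands at event 12, e6's response at time 12: events 1..11 linearize, events 1..12 do not
checked exhaustively: 40 real-time-consistent orders of 6 completed operations, zero legal FIFO queue replays
one such order, e1, e2, e3, e4, e5, e6, breaks at step 4 where e4 dequeue() → empty is illegal
one such order, e1, e2, e3, e4, e6, e5, breaks at step 4 where e4 dequeue() → empty is illegal

not linearizable — minimal violating prefix: 12 events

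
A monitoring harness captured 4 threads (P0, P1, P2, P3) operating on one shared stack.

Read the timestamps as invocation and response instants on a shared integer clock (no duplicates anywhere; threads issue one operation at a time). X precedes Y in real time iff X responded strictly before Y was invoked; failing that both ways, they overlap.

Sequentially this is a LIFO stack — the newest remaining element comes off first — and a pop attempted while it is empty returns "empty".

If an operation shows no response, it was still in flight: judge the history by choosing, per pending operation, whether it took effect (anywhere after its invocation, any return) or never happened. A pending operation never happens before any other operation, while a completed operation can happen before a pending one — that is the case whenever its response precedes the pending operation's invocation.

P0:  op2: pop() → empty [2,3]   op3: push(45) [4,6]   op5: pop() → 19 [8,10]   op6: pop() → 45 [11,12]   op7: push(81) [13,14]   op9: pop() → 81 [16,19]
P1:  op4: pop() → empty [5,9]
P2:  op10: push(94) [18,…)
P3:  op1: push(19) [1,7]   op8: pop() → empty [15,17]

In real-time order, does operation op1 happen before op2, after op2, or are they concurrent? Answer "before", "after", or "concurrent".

concurrent

op1 spans [1,7], op2 spans [2,3]
the intervals overlap in both directions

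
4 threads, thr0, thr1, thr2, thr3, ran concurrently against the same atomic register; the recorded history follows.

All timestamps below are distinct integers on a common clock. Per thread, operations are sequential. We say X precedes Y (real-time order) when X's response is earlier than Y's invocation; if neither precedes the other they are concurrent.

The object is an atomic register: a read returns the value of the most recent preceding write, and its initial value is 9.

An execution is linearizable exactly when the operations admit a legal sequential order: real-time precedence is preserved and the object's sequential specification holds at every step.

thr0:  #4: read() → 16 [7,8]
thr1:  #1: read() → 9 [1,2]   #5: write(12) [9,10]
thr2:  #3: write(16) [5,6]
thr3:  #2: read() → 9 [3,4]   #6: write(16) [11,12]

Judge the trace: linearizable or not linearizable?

linearizable

one valid linearization: #1, #2, #3, #4, #5, #6
step 1: #1 read() → 9 — value 9
step 2: #2 read() → 9 — value 9
step 3: #3 write(16) — value 16
step 4: #4 read() → 16 — value 16
step 5: #5 write(12) — value 12
step 6: #6 write(16) — value 16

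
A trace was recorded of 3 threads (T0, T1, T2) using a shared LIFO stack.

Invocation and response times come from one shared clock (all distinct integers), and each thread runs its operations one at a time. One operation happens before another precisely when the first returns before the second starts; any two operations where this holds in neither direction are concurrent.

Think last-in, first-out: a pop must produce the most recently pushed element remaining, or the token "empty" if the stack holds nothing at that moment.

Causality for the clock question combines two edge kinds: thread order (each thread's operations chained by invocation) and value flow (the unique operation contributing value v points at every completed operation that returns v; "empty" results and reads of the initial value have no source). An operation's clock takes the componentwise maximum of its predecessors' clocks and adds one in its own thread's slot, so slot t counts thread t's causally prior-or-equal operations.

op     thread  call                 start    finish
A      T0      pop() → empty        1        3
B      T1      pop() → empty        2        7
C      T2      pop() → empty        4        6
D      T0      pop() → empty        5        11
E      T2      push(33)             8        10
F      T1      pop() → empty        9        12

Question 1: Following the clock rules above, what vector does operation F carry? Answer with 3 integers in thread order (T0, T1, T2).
Answer: (0, 2, 0)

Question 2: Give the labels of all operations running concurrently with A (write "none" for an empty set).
Answer: B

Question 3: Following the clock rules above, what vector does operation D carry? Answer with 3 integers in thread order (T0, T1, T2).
Answer: (2, 0, 0)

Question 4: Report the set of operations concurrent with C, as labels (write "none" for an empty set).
Answer: B, D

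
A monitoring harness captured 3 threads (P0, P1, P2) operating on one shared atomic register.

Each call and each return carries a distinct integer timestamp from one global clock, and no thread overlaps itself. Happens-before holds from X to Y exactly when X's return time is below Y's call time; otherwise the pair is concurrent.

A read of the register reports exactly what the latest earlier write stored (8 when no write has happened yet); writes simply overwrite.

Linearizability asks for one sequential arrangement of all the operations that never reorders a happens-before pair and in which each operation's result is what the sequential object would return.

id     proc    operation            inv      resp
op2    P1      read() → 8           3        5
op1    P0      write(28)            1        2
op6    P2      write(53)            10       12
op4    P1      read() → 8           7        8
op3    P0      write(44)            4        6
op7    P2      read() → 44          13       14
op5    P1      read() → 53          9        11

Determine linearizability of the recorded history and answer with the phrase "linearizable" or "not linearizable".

the violation lands at event 5, op2's response at time 5: events 1..4 linearize, events 1..5 do not
the sole real-time-consistent order of 2 completed operations fails the atomic register replay
including or dropping the 1 pending operation (op3) in any combination fails
for example op1, op2 (pending dropped) fails at step 2: op2 read() → 8 is not legal there

not linearizable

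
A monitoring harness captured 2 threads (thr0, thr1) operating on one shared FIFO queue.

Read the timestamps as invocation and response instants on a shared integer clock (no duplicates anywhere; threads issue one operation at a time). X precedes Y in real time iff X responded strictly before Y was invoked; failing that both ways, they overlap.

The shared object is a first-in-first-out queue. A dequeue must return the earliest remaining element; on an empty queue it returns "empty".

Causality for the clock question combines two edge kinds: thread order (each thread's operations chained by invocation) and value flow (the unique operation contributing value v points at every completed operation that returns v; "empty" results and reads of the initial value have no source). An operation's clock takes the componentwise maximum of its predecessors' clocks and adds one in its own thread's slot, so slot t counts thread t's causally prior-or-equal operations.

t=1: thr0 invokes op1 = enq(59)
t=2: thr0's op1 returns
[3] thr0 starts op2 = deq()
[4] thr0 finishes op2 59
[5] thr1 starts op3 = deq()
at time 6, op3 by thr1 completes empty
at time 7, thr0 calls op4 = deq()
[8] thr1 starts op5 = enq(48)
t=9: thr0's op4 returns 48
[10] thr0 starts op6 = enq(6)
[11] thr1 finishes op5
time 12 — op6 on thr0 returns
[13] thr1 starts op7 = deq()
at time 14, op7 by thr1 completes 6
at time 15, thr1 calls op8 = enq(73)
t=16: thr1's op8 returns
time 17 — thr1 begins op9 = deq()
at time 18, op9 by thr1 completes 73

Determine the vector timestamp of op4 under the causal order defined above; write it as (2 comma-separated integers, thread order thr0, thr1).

VC(op3, invoked at 5): no causal predecessors; +1 on thr1 → (0, 1)
VC(op1, invoked at 1): no causal predecessors; +1 on thr0 → (1, 0)
op5, invoked 8, takes VC(op3)=(0, 1) under max, adds 1 for thr1 → (0, 2)
op2, invoked 3, takes VC(op1)=(1, 0) under max, adds 1 for thr0 → (2, 0)
op4, invoked 7, takes VC(op2)=(2, 0), VC(op5)=(0, 2) under max, adds 1 for thr0 → (3, 2)
op6, invoked 10, takes VC(op4)=(3, 2) under max, adds 1 for thr0 → (4, 2)
op7, invoked 13, takes VC(op5)=(0, 2), VC(op6)=(4, 2) under max, adds 1 for thr1 → (4, 3)
op8, invoked 15, takes VC(op7)=(4, 3) under max, adds 1 for thr1 → (4, 4)
op9, invoked 17, takes VC(op8)=(4, 4) under max, adds 1 for thr1 → (4, 5)
target: VC(op4) = (3, 2)

(3, 2)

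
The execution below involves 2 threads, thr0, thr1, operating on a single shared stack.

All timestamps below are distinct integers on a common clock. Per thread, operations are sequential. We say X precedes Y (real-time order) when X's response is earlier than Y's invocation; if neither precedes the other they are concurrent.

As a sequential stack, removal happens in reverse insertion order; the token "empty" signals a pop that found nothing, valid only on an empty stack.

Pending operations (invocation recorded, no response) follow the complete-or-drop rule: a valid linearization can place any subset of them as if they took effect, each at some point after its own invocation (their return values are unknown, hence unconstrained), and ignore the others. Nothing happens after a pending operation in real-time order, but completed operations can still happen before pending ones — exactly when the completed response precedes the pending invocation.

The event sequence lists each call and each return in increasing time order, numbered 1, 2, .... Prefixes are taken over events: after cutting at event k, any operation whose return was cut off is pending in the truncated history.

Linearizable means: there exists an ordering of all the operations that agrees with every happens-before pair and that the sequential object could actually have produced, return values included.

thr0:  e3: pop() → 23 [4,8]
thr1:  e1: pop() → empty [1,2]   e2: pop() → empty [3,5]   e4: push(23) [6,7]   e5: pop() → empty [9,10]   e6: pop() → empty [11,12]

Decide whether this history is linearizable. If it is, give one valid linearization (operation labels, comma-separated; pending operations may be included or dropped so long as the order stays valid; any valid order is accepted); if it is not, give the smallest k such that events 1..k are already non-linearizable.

after step 1 (e1 pop() → empty): stack <>
after step 2 (e2 pop() → empty): stack <>
after step 3 (e4 push(23)): stack <23>
after step 4 (e3 pop() → 23): stack <>
after step 5 (e5 pop() → empty): stack <>
after step 6 (e6 pop() → empty): stack <>

linearizable — witness: e1, e2, e4, e3, e5, e6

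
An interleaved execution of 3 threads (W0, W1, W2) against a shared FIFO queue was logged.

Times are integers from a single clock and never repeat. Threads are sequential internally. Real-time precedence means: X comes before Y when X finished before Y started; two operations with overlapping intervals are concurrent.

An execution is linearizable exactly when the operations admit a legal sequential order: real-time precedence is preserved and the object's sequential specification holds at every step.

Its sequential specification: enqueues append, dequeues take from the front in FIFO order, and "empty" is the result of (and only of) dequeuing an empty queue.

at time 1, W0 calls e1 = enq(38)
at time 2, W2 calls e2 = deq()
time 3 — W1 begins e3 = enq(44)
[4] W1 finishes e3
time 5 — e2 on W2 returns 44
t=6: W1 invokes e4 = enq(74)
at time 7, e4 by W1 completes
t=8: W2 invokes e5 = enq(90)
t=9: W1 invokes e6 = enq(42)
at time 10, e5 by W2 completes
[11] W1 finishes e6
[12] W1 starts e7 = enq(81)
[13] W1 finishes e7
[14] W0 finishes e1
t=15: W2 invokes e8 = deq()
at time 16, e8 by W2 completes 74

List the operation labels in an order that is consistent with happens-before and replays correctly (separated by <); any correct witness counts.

1. e3 enq(44), leaving queue <44>
2. e2 deq() → 44, leaving queue <>
3. e4 enq(74), leaving queue <74>
4. e1 enq(38), leaving queue <74,38>
5. e5 enq(90), leaving queue <74,38,90>
6. e6 enq(42), leaving queue <74,38,90,42>
7. e7 enq(81), leaving queue <74,38,90,42,81>
8. e8 deq() → 74, leaving queue <38,90,42,81>

e3 < e2 < e4 < e1 < e5 < e6 < e7 < e8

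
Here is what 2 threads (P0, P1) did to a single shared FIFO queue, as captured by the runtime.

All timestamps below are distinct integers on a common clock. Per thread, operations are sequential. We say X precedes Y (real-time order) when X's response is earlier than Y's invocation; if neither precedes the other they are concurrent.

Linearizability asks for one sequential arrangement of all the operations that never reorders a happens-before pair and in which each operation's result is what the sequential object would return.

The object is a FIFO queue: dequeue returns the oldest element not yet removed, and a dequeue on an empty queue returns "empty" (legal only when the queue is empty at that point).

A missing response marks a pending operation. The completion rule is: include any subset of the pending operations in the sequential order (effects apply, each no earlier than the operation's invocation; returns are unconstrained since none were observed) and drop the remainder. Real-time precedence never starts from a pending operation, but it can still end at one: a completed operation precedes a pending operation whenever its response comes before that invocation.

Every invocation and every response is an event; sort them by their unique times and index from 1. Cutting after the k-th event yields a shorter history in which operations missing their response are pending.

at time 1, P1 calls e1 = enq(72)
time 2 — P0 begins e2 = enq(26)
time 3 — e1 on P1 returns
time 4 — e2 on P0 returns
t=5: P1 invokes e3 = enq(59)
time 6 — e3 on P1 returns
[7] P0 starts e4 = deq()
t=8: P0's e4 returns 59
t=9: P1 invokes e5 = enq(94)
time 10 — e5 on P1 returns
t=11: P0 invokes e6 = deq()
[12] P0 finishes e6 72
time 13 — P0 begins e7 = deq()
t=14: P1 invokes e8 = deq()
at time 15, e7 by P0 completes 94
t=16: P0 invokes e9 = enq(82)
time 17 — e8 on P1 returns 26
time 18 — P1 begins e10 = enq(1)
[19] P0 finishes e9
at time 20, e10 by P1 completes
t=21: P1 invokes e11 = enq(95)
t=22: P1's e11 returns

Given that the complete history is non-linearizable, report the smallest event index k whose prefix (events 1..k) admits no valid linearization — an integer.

a valid linearization of events 1..7 exists, for instance e1, e2, e3:
step 1: e1 enq(72) — queue <72>
step 2: e2 enq(26) — queue <72,26>
step 3: e3 enq(59) — queue <72,26,59>
include event 8 — e4 responding at 8 — and every candidate order breaks
e.g. e1, e2, e3, e4: illegal at step 4, since e4 deq() → 59 cannot apply there
e.g. e2, e1, e3, e4: illegal at step 4, since e4 deq() → 59 cannot apply there

8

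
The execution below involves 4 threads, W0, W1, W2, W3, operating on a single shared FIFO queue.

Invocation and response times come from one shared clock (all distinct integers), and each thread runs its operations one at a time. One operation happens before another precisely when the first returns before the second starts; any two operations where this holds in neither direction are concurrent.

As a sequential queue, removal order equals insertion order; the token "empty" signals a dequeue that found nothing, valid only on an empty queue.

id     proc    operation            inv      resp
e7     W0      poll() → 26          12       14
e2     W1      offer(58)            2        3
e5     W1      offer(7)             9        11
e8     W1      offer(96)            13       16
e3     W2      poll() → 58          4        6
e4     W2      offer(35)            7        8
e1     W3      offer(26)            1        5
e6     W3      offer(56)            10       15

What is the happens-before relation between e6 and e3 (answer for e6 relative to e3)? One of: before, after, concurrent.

after

e6 spans [10,15], e3 spans [4,6]
resp(e3)=6 < inv(e6)=10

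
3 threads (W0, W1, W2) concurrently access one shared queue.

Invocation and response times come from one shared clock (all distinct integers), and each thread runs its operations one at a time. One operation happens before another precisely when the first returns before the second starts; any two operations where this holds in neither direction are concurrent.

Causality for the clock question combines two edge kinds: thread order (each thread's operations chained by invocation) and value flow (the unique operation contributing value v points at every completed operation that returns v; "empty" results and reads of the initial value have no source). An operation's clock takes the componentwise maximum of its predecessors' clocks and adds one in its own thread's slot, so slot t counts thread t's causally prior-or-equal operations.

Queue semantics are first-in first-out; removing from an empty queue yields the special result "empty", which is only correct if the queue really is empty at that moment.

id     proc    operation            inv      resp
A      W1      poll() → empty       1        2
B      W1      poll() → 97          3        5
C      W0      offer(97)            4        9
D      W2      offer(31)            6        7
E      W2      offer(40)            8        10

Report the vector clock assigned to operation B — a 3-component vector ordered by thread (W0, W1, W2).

(1, 2, 0)

D (invocation 6): nothing precedes it; W2's component alone gives (0, 0, 1)
A (invocation 1): nothing precedes it; W1's component alone gives (0, 1, 0)
C (invocation 4): nothing precedes it; W0's component alone gives (1, 0, 0)
VC(E, invoked at 8): max of VC(D)=(0, 0, 1), then +1 on thread W2 → (0, 0, 2)
VC(B, invoked at 3): max of VC(A)=(0, 1, 0), VC(C)=(1, 0, 0), then +1 on thread W1 → (1, 2, 0)
target: VC(B) = (1, 2, 0)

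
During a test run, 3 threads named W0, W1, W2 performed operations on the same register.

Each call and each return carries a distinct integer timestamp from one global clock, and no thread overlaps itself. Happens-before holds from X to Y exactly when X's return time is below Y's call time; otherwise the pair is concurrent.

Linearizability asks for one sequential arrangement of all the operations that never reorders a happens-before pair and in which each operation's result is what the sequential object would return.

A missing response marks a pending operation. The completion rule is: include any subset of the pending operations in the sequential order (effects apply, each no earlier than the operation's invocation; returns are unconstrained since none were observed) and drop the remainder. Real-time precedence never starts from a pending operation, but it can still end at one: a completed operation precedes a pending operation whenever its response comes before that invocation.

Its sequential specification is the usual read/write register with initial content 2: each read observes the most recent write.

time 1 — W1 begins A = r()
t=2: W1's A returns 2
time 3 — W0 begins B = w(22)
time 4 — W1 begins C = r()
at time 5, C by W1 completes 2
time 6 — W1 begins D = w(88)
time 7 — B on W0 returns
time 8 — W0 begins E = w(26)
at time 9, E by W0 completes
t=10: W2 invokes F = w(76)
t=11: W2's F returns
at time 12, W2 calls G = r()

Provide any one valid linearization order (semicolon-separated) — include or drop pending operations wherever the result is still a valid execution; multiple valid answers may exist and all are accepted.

A; C; B; D; E; F

step 1: A r() → 2 — value 2
step 2: C r() → 2 — value 2
step 3: B w(22) — value 22
step 4: D w(88) (pending, included) — value 88
step 5: E w(26) — value 26
step 6: F w(76) — value 76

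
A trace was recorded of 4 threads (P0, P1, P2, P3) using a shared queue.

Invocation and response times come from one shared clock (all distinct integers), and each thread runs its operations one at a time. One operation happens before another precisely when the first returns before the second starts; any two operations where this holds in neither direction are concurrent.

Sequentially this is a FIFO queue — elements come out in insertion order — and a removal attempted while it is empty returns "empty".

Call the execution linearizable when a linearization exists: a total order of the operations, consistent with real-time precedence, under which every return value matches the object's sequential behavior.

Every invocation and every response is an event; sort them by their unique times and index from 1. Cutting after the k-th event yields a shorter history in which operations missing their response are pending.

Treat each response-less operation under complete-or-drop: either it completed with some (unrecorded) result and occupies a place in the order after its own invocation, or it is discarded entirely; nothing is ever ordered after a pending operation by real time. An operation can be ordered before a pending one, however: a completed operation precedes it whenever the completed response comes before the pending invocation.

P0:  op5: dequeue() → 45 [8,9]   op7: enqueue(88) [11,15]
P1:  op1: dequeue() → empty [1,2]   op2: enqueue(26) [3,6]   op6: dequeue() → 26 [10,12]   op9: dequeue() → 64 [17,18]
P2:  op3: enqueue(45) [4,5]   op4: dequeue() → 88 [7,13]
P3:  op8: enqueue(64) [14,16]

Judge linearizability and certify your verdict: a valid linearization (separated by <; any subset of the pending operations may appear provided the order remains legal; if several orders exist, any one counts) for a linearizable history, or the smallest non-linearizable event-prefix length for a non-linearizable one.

linearizable — witness: op1 < op3 < op2 < op5 < op6 < op7 < op4 < op8 < op9

step 1: op1 dequeue() → empty — queue <>
step 2: op3 enqueue(45) — queue <45>
step 3: op2 enqueue(26) — queue <45,26>
step 4: op5 dequeue() → 45 — queue <26>
step 5: op6 dequeue() → 26 — queue <>
step 6: op7 enqueue(88) — queue <88>
step 7: op4 dequeue() → 88 — queue <>
step 8: op8 enqueue(64) — queue <64>
step 9: op9 dequeue() → 64 — queue <>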